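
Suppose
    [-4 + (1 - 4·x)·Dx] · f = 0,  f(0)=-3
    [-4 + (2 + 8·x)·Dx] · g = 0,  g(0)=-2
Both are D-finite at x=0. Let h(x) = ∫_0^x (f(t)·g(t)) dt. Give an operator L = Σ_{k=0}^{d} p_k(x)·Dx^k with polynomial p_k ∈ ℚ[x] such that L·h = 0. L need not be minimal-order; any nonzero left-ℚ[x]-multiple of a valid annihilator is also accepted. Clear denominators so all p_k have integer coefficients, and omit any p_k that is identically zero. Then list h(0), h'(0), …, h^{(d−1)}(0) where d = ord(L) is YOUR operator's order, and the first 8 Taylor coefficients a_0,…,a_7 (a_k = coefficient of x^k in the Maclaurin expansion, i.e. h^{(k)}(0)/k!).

f: a_k = -3, -12, -48, -192, -768, -3072, -12288, -49152, …
g: a_k = -2, -4, 4, -8, 20, -56, 168, -528, …
Sym-product of L_f,L_g gives L₀ (≤ ord 1).
h=∫₀ˣh₀: take L = L₀·Dx.
L = (6 + 8·x)·Dx + (-1 + 16·x^2)·Dx^2  (order 2).
h: a_k = 0, 6, 18, 44, 138, 2148/5, 1460, 34536/7, …
ICs: h(0) = 0, h′(0) = 6.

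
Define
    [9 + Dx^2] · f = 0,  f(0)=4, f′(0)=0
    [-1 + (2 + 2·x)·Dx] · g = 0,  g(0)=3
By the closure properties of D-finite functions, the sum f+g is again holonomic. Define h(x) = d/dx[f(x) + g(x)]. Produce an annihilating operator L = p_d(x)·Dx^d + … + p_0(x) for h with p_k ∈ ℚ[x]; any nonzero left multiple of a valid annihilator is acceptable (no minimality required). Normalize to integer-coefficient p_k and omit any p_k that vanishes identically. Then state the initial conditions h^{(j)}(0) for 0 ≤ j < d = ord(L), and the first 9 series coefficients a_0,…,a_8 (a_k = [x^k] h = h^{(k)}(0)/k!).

f: a_k = 4, 0, -18, 0, 27/2, 0, -81/20, 0, 729/1120, …
g: a_k = 3, 3/2, -3/8, 3/16, -15/128, 21/256, -63/1024, 99/2048, -1287/32768, …
Sum ⇒ L₀ = lclm(L_f,L_g) in ℚ(x)⟨Dx⟩.
Differentiate: ansatz ord ≤ ord L₀ ⇒ L.
L = (-153 - 216·x - 108·x^2) + (-234 - 666·x - 648·x^2 - 216·x^3)·Dx + (-17 - 24·x - 12·x^2)·Dx^2 + (-26 - 74·x - 72·x^2 - 24·x^3)·Dx^3  (order 3).
h: a_k = 3/2, -147/4, 9/16, 1713/32, 105/256, -63153/2560, 693/2048, 701451/143360, 19305/65536, …
ICs: h(0) = 3/2, h′(0) = -147/4, h′′(0) = 9/8.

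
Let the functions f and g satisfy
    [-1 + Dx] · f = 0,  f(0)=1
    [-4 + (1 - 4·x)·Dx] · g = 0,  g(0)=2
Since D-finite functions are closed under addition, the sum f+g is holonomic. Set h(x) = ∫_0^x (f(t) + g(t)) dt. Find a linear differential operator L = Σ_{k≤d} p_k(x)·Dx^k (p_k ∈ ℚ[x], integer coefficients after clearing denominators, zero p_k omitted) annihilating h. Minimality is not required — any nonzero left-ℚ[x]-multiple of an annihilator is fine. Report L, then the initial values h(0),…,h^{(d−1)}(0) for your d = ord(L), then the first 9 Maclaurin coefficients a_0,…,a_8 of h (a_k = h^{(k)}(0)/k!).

L = (28 + 16·x)·Dx + (-31 - 8·x + 16·x^2)·Dx^2 + (3 - 8·x - 16·x^2)·Dx^3  (order 3).
h: a_k = 0, 3, 9/2, 65/6, 769/24, 12289/120, 245761/720, 5898241/5040, 165150721/40320, …
ICs: h(0) = 0, h′(0) = 3, h′′(0) = 9.

f: a_k = 1, 1, 1/2, 1/6, 1/24, 1/120, 1/720, 1/5040, 1/40320, …
g: a_k = 2, 8, 32, 128, 512, 2048, 8192, 32768, 131072, …
Weyl lclm of L_f,L_g ⇒ L₀ (ord ≤ 2).
∫: right-multiply L₀ by Dx.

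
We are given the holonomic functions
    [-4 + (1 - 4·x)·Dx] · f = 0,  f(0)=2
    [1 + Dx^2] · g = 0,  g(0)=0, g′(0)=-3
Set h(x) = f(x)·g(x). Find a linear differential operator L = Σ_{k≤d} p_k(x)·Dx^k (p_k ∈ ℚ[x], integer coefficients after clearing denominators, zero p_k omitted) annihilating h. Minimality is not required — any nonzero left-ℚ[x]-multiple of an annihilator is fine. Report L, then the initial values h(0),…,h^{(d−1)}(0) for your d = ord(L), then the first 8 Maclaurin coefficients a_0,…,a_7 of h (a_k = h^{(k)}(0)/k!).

L = (-1 + 4·x) + 8·Dx + (-1 + 4·x)·Dx^2  (order 2).
h: a_k = 0, -6, -24, -95, -380, -30401/20, -30401/5, -20429471/840, …
ICs: h(0) = 0, h′(0) = -6.

f: a_k = 2, 8, 32, 128, 512, 2048, 8192, 32768, …
g: a_k = 0, -3, 0, 1/2, 0, -1/40, 0, 1/1680, …
h₀=f·g: eliminate ⇒ L₀, order ≤ 1·2.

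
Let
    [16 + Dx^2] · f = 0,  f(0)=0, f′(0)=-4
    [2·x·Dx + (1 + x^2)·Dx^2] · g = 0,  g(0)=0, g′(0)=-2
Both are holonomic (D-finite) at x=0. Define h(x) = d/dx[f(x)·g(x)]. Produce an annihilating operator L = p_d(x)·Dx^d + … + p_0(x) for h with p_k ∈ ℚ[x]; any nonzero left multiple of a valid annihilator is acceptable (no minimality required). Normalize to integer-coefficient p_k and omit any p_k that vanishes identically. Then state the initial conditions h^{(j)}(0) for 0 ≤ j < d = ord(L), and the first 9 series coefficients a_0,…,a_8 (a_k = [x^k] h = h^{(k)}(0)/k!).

f: a_k = 0, -4, 0, 32/3, 0, -128/15, 0, 1024/315, 0, …
g: a_k = 0, -2, 0, 2/3, 0, -2/5, 0, 2/7, 0, …
Sym-product of L_f,L_g gives L₀ (≤ ord 4).
Derive L from L₀ (diff closure).
L = (32960 + 157056·x^2 + 319424·x^4 + 359424·x^6 + 242688·x^8 + 94208·x^10 + 16384·x^12) + (6752·x + 28736·x^3 + 49120·x^5 + 43520·x^7 + 20480·x^9 + 4096·x^11)·Dx + (3420 + 17320·x^2 + 37356·x^4 + 44272·x^6 + 30848·x^8 + 12032·x^10 + 2048·x^12)·Dx^2 + (422·x + 1796·x^3 + 3070·x^5 + 2720·x^7 + 1280·x^9 + 256·x^11)·Dx^3 + (85 + 469·x^2 + 1087·x^4 + 1363·x^6 + 980·x^8 + 384·x^10 + 64·x^12)·Dx^4  (order 4).
h: a_k = 0, 16, 0, -96, 0, 464/3, 0, -704/5, 0, …
ICs: h(0) = 0, h′(0) = 16, h′′(0) = 0, h′′′(0) = -576.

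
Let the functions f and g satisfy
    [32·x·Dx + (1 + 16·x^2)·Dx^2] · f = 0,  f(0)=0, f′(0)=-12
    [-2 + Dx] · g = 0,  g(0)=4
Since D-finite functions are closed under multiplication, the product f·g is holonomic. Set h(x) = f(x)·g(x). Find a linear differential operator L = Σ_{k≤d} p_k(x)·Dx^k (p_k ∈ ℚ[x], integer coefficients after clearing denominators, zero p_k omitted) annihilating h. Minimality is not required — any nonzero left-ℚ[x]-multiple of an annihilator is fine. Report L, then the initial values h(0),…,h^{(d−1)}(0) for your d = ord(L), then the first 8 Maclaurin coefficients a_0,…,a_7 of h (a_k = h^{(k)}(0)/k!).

f: a_k = 0, -12, 0, 64, 0, -3072/5, 0, 49152/7, …
g: a_k = 4, 8, 8, 16/3, 8/3, 16/15, 16/45, 32/315, …
Product ⇒ symmetric product L₀, ord ≤ 2.
L = (4 - 64·x + 64·x^2) + (-4 + 32·x - 64·x^2)·Dx + (1 + 16·x^2)·Dx^2  (order 2).
h: a_k = 0, -48, -96, 160, 448, -9888/5, -13760/3, 816832/35, …
ICs: h(0) = 0, h′(0) = -48.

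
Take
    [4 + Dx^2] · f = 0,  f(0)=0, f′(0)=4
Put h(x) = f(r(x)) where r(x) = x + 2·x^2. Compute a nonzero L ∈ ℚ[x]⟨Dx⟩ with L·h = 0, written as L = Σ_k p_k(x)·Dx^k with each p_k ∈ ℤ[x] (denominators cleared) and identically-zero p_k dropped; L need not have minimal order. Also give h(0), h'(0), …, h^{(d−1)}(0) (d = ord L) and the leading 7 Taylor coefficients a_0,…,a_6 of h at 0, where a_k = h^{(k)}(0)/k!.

L = (4 + 48·x + 192·x^2 + 256·x^3) - 4·Dx + (1 + 4·x)·Dx^2  (order 2).
h: a_k = 0, 4, 8, -8/3, -16, -472/15, -16, …
ICs: h(0) = 0, h′(0) = 4.

f: a_k = 0, 4, 0, -8/3, 0, 8/15, 0, …
L₀ from L_f via x↦r, Dx↦r'^{-1}Dx.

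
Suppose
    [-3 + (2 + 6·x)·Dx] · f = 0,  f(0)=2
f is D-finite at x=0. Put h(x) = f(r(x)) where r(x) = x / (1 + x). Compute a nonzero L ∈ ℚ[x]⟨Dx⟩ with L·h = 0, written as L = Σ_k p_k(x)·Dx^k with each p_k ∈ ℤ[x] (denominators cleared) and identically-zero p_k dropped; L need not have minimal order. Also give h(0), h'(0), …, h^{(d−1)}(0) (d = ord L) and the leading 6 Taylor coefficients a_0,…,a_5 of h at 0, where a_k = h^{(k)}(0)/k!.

f: a_k = 2, 3, -9/4, 27/8, -405/64, 1701/128, …
Change of var in L_f (x↦r) gives L₀.
L = -3 + (2 + 10·x + 8·x^2)·Dx  (order 1).
h: a_k = 2, 3, -21/4, 87/8, -1677/64, 9069/128, …
ICs: h(0) = 2.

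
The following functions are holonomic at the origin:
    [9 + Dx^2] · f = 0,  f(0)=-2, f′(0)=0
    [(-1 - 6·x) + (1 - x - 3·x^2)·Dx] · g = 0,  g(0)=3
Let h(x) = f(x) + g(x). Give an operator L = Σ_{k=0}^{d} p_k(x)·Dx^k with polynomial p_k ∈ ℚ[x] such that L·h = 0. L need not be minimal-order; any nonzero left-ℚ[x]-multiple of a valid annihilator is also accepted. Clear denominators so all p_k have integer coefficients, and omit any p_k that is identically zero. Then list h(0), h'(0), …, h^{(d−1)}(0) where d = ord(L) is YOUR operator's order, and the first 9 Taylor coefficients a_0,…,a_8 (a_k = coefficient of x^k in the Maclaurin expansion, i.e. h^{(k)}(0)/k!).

L = (-459 - 2916·x - 1539·x^2 - 3888·x^3 - 3645·x^4 - 4374·x^5) + (153 - 153·x - 378·x^2 + 405·x^3 - 2187·x^5 - 2187·x^6)·Dx + (-51 - 324·x - 171·x^2 - 432·x^3 - 405·x^4 - 486·x^5)·Dx^2 + (17 - 17·x - 42·x^2 + 45·x^3 - 243·x^5 - 243·x^6)·Dx^3  (order 3).
h: a_k = 1, 3, 21, 21, 201/4, 120, 11721/40, 651, 3413031/2240, …
ICs: h(0) = 1, h′(0) = 3, h′′(0) = 42.

f: a_k = -2, 0, 9, 0, -27/4, 0, 81/40, 0, -729/2240, …
g: a_k = 3, 3, 12, 21, 57, 120, 291, 651, 1524, …
L₀ := lclm(L_f,L_g); ord L₀ ≤ 2+1.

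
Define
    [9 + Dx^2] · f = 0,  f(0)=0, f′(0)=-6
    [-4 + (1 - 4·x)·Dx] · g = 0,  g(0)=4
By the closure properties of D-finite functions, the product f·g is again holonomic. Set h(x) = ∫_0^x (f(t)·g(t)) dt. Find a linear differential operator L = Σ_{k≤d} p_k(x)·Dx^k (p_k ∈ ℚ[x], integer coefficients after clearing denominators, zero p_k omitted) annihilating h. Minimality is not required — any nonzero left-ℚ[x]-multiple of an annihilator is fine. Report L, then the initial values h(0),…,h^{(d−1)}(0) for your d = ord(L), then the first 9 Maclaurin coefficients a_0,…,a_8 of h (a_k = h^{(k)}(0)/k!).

f: a_k = 0, -6, 0, 9, 0, -81/20, 0, 243/280, 0, …
g: a_k = 4, 16, 64, 256, 1024, 4096, 16384, 65536, 262144, …
h₀=f·g: eliminate ⇒ L₀, order ≤ 2·1.
h=∫h₀ ⇒ L = L₀·Dx.
L = (-9 + 36·x)·Dx + 8·Dx^2 + (-1 + 4·x)·Dx^3  (order 3).
h: a_k = 0, 0, -12, -32, -87, -1392/5, -9307/10, -111684/35, -6254061/560, …
ICs: h(0) = 0, h′(0) = 0, h′′(0) = -24.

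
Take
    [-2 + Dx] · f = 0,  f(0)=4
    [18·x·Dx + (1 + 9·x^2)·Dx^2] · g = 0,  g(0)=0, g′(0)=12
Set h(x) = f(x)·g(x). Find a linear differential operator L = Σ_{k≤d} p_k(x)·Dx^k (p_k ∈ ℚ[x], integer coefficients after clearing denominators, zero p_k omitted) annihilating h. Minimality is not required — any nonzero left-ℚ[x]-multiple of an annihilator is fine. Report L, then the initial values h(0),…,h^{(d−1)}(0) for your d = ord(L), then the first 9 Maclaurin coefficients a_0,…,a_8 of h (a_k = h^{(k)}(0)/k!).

L = (4 - 36·x + 36·x^2) + (-4 + 18·x - 36·x^2)·Dx + (1 + 9·x^2)·Dx^2  (order 2).
h: a_k = 0, 48, 96, -48, -224, 2608/5, 1376, -371216/105, -188960/21, …
ICs: h(0) = 0, h′(0) = 48.

f: a_k = 4, 8, 8, 16/3, 8/3, 16/15, 16/45, 32/315, 8/315, …
g: a_k = 0, 12, 0, -36, 0, 972/5, 0, -8748/7, 0, …
f·g: L₀ = L_f ⊗_s L_g, ord ≤ 1·2.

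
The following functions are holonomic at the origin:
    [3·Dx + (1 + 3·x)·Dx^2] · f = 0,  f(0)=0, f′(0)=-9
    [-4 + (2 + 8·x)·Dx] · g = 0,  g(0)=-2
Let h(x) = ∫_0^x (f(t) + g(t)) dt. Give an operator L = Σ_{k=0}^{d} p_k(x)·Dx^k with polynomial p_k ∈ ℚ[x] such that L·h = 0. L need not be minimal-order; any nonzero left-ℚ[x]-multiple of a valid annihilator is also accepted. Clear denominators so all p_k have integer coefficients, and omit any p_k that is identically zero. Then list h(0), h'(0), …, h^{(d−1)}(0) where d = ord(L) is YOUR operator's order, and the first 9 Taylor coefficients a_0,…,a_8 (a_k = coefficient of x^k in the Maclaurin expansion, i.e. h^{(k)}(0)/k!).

f: a_k = 0, -9, 27/2, -27, 243/4, -729/5, 729/2, -6561/7, 19683/8, …
g: a_k = -2, -4, 4, -8, 20, -56, 168, -528, 1716, …
h₀=f+g: left-lcm gives L₀, ord ≤ 3.
h=∫₀ˣh₀: take L = L₀·Dx.
L = 36·x·Dx^2 + (6 + 72·x + 180·x^2)·Dx^3 + (1 + 13·x + 54·x^2 + 72·x^3)·Dx^4  (order 4).
h: a_k = 0, -2, -13/2, 35/6, -35/4, 323/20, -1009/30, 1065/14, -10257/56, …
ICs: h(0) = 0, h′(0) = -2, h′′(0) = -13, h′′′(0) = 35.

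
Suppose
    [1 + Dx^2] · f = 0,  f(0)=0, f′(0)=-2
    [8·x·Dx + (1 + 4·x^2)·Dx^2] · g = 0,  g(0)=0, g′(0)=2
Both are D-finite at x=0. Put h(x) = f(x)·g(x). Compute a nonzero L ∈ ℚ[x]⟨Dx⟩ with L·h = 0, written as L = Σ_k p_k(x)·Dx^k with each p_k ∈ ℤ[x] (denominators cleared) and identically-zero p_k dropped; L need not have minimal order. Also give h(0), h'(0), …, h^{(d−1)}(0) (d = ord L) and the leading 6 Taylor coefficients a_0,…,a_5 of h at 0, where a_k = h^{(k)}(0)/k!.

f: a_k = 0, -2, 0, 1/3, 0, -1/60, …
g: a_k = 0, 2, 0, -8/3, 0, 32/5, …
h₀=f·g: eliminate ⇒ L₀, order ≤ 2·2.
L = (85 + 944·x^2 + 416·x^4 + 256·x^6 + 256·x^8) + (144·x + 704·x^3 + 768·x^5 + 1024·x^7)·Dx + (90 + 992·x^2 + 576·x^4 + 512·x^6 + 512·x^8)·Dx^2 + (144·x + 704·x^3 + 768·x^5 + 1024·x^7)·Dx^3 + (5 + 48·x^2 + 160·x^4 + 256·x^6 + 256·x^8)·Dx^4  (order 4).
h: a_k = 0, 0, -4, 0, 6, 0, …
ICs: h(0) = 0, h′(0) = 0, h′′(0) = -8, h′′′(0) = 0.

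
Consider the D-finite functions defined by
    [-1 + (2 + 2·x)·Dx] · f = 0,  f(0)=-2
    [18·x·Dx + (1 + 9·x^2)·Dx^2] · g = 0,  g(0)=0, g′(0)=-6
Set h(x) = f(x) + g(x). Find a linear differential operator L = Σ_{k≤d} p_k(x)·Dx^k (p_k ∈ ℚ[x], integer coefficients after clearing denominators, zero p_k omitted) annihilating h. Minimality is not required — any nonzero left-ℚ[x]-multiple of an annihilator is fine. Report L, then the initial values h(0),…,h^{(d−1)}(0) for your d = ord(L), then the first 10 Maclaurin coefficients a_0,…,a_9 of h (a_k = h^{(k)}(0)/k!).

L = (-36 - 90·x + 972·x^2 + 486·x^3)·Dx + (-75 - 144·x + 1818·x^2 + 3888·x^3 + 1701·x^4)·Dx^2 + (-2 + 70·x + 108·x^2 + 684·x^3 + 1134·x^4 + 486·x^5)·Dx^3  (order 3).
h: a_k = -2, -7, 1/4, 143/8, 5/64, -62243/640, 21/512, 4478745/7168, 429/16384, -143327947/32768, …
ICs: h(0) = -2, h′(0) = -7, h′′(0) = 1/2.

f: a_k = -2, -1, 1/4, -1/8, 5/64, -7/128, 21/512, -33/1024, 429/16384, -715/32768, …
g: a_k = 0, -6, 0, 18, 0, -486/5, 0, 4374/7, 0, -4374, …
Sum ⇒ L₀ = lclm(L_f,L_g) in ℚ(x)⟨Dx⟩.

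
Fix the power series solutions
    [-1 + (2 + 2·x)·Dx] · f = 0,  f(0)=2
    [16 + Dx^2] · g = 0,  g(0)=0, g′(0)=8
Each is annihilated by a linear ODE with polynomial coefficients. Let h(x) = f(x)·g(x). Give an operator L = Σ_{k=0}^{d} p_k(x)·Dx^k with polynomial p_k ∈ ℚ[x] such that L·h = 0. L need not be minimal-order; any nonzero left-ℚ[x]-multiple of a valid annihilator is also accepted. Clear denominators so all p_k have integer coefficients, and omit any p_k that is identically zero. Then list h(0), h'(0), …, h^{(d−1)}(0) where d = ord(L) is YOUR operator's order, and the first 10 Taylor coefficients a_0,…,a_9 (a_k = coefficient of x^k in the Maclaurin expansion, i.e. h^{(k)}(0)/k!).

f: a_k = 2, 1, -1/4, 1/8, -5/64, 7/128, -21/512, 33/1024, -429/16384, 715/32768, …
g: a_k = 0, 8, 0, -64/3, 0, 256/15, 0, -2048/315, 0, 4096/2835, …
Product ⇒ symmetric product L₀, ord ≤ 2.
L = (67 + 128·x + 64·x^2) + (-4 - 4·x)·Dx + (4 + 8·x + 4·x^2)·Dx^2  (order 2).
h: a_k = 0, 16, 8, -134/3, -61/3, 4661/120, 1187/80, -64235/4032, -212773/40320, 4467413/1161216, …
ICs: h(0) = 0, h′(0) = 16.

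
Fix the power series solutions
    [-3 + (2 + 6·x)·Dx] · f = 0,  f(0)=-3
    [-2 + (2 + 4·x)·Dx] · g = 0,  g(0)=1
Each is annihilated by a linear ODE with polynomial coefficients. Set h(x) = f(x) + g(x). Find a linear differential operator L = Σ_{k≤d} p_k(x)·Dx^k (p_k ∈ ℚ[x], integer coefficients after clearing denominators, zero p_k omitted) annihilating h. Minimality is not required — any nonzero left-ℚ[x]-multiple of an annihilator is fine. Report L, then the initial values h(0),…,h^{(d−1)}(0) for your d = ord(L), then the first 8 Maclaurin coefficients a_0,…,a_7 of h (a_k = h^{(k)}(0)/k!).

L = -3 + (5 + 12·x)·Dx + (2 + 10·x + 12·x^2)·Dx^2  (order 2).
h: a_k = -2, -7/2, 23/8, -73/16, 1135/128, -4879/256, 44583/1024, -212289/2048, …
ICs: h(0) = -2, h′(0) = -7/2.

f: a_k = -3, -9/2, 27/8, -81/16, 1215/128, -5103/256, 45927/1024, -216513/2048, …
g: a_k = 1, 1, -1/2, 1/2, -5/8, 7/8, -21/16, 33/16, …
L₀ := lclm(L_f,L_g); ord L₀ ≤ 1+1.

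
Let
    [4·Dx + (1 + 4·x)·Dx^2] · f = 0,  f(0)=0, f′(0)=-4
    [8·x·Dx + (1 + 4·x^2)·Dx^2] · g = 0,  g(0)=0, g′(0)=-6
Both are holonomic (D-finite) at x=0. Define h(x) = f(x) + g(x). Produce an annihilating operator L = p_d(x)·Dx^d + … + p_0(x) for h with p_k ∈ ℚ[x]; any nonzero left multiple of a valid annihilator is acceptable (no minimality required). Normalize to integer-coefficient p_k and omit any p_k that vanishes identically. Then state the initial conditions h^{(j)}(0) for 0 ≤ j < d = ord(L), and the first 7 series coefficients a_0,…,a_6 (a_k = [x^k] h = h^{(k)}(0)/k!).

L = (-8 - 96·x + 96·x^2 + 128·x^3)·Dx + (-10 - 16·x - 72·x^2 + 192·x^3 + 256·x^4)·Dx^2 + (-1 - 2·x + 8·x^2 + 8·x^3 + 48·x^4 + 64·x^5)·Dx^3  (order 3).
h: a_k = 0, -10, 8, -40/3, 64, -224, 2048/3, …
ICs: h(0) = 0, h′(0) = -10, h′′(0) = 16.

f: a_k = 0, -4, 8, -64/3, 64, -1024/5, 2048/3, …
g: a_k = 0, -6, 0, 8, 0, -96/5, 0, …
h₀=f+g: left-lcm gives L₀, ord ≤ 4.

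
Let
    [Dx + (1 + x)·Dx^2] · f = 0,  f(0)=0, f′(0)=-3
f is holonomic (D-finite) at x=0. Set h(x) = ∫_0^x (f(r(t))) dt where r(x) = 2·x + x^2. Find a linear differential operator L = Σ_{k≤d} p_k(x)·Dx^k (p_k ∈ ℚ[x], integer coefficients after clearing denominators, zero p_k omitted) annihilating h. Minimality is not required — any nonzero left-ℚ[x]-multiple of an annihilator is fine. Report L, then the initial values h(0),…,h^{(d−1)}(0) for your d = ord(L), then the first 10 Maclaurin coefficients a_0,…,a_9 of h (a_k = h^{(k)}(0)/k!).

f: a_k = 0, -3, 3/2, -1, 3/4, -3/5, 1/2, -3/7, 3/8, -1/3, …
f∘r: x↦r, Dx↦Dx/r' in L_f ⇒ L₀.
Integrate: L := L₀·Dx.
L = Dx^2 + (1 + x)·Dx^3  (order 3).
h: a_k = 0, 0, -3, 1, -1/2, 3/10, -1/5, 1/7, -3/28, 1/12, …
ICs: h(0) = 0, h′(0) = 0, h′′(0) = -6.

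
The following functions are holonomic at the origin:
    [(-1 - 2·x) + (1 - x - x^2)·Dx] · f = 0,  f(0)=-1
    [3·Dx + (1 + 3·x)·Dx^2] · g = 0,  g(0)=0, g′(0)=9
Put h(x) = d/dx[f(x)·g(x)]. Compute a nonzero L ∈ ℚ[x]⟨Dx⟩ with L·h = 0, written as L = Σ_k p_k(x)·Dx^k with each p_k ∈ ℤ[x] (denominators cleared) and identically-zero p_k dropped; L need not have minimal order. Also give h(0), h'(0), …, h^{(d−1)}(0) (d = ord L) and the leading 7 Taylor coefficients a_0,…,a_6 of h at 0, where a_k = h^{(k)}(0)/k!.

L = (102 + 270·x + 324·x^2) + (-3 + 93·x + 324·x^2 + 252·x^3)·Dx + (-5 - 22·x - 4·x^2 + 63·x^3 + 36·x^4)·Dx^2  (order 2).
h: a_k = -9, 9, -189/2, 135, -2871/4, 7641/5, -115659/20, …
ICs: h(0) = -9, h′(0) = 9.

f: a_k = -1, -1, -2, -3, -5, -8, -13, …
g: a_k = 0, 9, -27/2, 27, -243/4, 729/5, -729/2, …
L₀ := L_f ⊗_s L_g (sym. prod.), ord ≤ 2.
h=h₀': d/dx-closure on L₀ ⇒ L.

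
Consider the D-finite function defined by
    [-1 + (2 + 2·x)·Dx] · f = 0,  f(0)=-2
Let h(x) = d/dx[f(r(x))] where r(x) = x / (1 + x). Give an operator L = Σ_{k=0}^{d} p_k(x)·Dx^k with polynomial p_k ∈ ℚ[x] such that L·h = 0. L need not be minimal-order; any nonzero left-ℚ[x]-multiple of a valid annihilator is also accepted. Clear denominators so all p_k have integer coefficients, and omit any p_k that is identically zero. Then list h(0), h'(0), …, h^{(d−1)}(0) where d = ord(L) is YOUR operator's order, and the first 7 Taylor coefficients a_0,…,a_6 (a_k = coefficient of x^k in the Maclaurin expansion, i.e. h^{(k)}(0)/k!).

L = (-5 - 8·x) + (-2 - 6·x - 4·x^2)·Dx  (order 1).
h: a_k = -1, 5/2, -39/8, 141/16, -1995/128, 7059/256, -50435/1024, …
ICs: h(0) = -1.

f: a_k = -2, -1, 1/4, -1/8, 5/64, -7/128, 21/512, …
L₀ from L_f via x↦r, Dx↦r'^{-1}Dx.
Differentiate: ansatz ord ≤ ord L₀ ⇒ L.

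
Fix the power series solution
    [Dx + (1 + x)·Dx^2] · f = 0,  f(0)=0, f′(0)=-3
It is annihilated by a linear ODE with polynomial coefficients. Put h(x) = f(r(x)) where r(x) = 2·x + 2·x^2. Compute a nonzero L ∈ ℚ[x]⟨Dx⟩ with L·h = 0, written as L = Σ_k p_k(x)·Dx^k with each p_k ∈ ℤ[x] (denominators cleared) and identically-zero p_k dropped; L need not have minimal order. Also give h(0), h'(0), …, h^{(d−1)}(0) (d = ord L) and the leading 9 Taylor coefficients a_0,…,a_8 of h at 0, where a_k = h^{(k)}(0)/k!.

L = (4·x + 4·x^2)·Dx + (1 + 4·x + 6·x^2 + 4·x^3)·Dx^2  (order 2).
h: a_k = 0, -6, 0, 4, -6, 24/5, 0, -48/7, 12, …
ICs: h(0) = 0, h′(0) = -6.

f: a_k = 0, -3, 3/2, -1, 3/4, -3/5, 1/2, -3/7, 3/8, …
Change of var in L_f (x↦r) gives L₀.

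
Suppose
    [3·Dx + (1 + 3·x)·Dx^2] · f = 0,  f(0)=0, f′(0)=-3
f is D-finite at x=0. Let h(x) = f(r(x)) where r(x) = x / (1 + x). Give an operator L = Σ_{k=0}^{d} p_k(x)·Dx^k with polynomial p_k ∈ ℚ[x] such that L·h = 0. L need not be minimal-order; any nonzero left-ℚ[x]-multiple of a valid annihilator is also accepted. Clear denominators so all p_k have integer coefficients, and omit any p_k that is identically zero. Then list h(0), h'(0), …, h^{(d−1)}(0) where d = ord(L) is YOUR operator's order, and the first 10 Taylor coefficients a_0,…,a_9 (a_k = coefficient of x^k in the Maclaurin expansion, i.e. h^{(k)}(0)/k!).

f: a_k = 0, -3, 9/2, -9, 81/4, -243/5, 243/2, -2187/7, 6561/8, -2187, …
Substitute x→r, Dx→(1/r')Dx; clear ⇒ L₀.
L = (5 + 8·x)·Dx + (1 + 5·x + 4·x^2)·Dx^2  (order 2).
h: a_k = 0, -3, 15/2, -21, 255/4, -1023/5, 1365/2, -16383/7, 65535/8, -29127, …
ICs: h(0) = 0, h′(0) = -3.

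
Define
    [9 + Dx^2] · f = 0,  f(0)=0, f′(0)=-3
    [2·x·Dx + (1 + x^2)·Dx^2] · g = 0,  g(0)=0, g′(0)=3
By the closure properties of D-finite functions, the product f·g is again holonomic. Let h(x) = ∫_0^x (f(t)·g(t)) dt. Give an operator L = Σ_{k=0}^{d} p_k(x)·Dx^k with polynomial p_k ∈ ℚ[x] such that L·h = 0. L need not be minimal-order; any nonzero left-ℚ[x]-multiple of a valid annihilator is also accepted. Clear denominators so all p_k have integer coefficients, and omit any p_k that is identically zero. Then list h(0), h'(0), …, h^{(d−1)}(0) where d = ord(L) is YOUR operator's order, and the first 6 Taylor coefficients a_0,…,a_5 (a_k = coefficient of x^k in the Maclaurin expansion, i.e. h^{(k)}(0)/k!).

f: a_k = 0, -3, 0, 9/2, 0, -81/40, …
g: a_k = 0, 3, 0, -1, 0, 3/5, …
L₀ := L_f ⊗_s L_g (sym. prod.), ord ≤ 4.
∫: right-multiply L₀ by Dx.
L = (1170 + 3834·x^2 + 4779·x^4 + 2916·x^6 + 729·x^8)·Dx + (396·x + 1044·x^3 + 972·x^5 + 324·x^7)·Dx^2 + (220 + 768·x^2 + 1026·x^4 + 648·x^6 + 162·x^8)·Dx^3 + (44·x + 116·x^3 + 108·x^5 + 36·x^7)·Dx^4 + (10 + 38·x^2 + 55·x^4 + 36·x^6 + 9·x^8)·Dx^5  (order 5).
h: a_k = 0, 0, 0, -3, 0, 33/10, …
ICs: h(0) = 0, h′(0) = 0, h′′(0) = 0, h′′′(0) = -18, h′′′′(0) = 0.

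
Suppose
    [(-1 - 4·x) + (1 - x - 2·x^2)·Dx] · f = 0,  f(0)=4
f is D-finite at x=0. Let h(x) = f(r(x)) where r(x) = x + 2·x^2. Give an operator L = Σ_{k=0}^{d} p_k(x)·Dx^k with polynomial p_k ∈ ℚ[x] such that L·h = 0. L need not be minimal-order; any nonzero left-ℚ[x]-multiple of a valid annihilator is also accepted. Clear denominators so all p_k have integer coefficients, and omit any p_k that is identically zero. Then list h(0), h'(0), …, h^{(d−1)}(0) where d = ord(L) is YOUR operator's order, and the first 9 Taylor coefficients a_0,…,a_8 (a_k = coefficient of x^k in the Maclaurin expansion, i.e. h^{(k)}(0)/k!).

L = (1 + 8·x + 24·x^2 + 32·x^3) + (-1 + x + 4·x^2 + 8·x^3 + 8·x^4)·Dx  (order 1).
h: a_k = 4, 4, 20, 68, 212, 676, 2228, 7172, 23188, …
ICs: h(0) = 4.

f: a_k = 4, 4, 12, 20, 44, 84, 172, 340, 684, …
Substitute x→r, Dx→(1/r')Dx; clear ⇒ L₀.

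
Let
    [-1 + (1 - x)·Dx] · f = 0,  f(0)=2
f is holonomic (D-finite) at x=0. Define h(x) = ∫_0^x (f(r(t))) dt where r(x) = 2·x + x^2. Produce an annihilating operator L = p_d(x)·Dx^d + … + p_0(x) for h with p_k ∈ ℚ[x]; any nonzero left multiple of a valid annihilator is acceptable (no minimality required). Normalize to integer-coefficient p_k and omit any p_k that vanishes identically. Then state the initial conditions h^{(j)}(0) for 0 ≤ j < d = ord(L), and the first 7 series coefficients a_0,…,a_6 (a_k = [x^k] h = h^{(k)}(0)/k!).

f: a_k = 2, 2, 2, 2, 2, 2, 2, …
Substitute x→r, Dx→(1/r')Dx; clear ⇒ L₀.
h=∫₀ˣh₀: take L = L₀·Dx.
L = (2 + 2·x)·Dx + (-1 + 2·x + x^2)·Dx^2  (order 2).
h: a_k = 0, 2, 2, 10/3, 6, 58/5, 70/3, …
ICs: h(0) = 0, h′(0) = 2.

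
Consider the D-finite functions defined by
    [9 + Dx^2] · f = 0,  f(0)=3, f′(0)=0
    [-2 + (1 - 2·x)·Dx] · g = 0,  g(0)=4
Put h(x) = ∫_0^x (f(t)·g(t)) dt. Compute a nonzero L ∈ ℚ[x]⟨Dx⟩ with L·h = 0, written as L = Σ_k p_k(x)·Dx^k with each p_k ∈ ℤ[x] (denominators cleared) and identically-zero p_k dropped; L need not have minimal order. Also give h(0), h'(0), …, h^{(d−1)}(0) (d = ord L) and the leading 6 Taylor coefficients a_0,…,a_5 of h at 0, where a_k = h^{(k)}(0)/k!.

f: a_k = 3, 0, -27/2, 0, 81/8, 0, …
g: a_k = 4, 8, 16, 32, 64, 128, …
Product ⇒ symmetric product L₀, ord ≤ 2.
h=∫h₀ ⇒ L = L₀·Dx.
L = (-9 + 18·x)·Dx + 4·Dx^2 + (-1 + 2·x)·Dx^3  (order 3).
h: a_k = 0, 12, 12, -2, -3, 33/10, …
ICs: h(0) = 0, h′(0) = 12, h′′(0) = 24.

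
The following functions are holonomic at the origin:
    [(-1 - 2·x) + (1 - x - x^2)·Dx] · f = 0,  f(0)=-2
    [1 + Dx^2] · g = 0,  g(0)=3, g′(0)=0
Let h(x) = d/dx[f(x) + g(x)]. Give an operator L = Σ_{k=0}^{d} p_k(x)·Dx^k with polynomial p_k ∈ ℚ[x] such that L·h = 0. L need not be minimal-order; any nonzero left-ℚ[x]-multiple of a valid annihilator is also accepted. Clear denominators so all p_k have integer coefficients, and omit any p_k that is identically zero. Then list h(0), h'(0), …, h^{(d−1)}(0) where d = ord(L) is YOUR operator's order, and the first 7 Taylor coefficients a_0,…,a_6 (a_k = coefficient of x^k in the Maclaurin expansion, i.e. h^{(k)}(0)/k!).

L = (124 + 358·x + 470·x^2 + 230·x^3 + 130·x^4 + 18·x^5 + 6·x^6) + (-19 - 29·x + 36·x^2 + 55·x^3 + 50·x^4 + 27·x^5 + 7·x^6 + 2·x^7)·Dx + (124 + 358·x + 470·x^2 + 230·x^3 + 130·x^4 + 18·x^5 + 6·x^6)·Dx^2 + (-19 - 29·x + 36·x^2 + 55·x^3 + 50·x^4 + 27·x^5 + 7·x^6 + 2·x^7)·Dx^3  (order 3).
h: a_k = -2, -11, -18, -79/2, -80, -6241/40, -294, …
ICs: h(0) = -2, h′(0) = -11, h′′(0) = -36.

f: a_k = -2, -2, -4, -6, -10, -16, -26, …
g: a_k = 3, 0, -3/2, 0, 1/8, 0, -1/240, …
f+g: L₀ = lclm(L_f,L_g), ord ≤ 1+2.
Differentiate: ansatz ord ≤ ord L₀ ⇒ L.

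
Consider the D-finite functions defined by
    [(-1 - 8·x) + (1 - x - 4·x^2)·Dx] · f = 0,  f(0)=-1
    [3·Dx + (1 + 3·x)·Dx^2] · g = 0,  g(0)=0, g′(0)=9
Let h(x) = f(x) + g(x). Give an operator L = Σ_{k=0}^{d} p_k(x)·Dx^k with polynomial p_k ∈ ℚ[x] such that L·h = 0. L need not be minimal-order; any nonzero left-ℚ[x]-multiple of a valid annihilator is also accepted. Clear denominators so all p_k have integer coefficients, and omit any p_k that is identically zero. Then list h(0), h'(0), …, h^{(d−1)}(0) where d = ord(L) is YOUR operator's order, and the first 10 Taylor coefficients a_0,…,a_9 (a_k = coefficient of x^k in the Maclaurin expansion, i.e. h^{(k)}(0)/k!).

f: a_k = -1, -1, -5, -9, -29, -65, -181, -441, -1165, -2929, …
g: a_k = 0, 9, -27/2, 27, -243/4, 729/5, -729/2, 6561/7, -19683/8, 6561, …
Weyl lclm of L_f,L_g ⇒ L₀ (ord ≤ 3).
L = (342 + 2178·x + 6624·x^2 + 6336·x^3 + 6912·x^4)·Dx + (36 + 696·x + 4356·x^2 + 10176·x^3 + 12960·x^4 + 11520·x^5)·Dx^2 + (-13 - 101·x - 191·x^2 + 225·x^3 + 1440·x^4 + 2928·x^5 + 2304·x^6)·Dx^3  (order 3).
h: a_k = -1, 8, -37/2, 18, -359/4, 404/5, -1091/2, 3474/7, -29003/8, 3632, …
ICs: h(0) = -1, h′(0) = 8, h′′(0) = -37.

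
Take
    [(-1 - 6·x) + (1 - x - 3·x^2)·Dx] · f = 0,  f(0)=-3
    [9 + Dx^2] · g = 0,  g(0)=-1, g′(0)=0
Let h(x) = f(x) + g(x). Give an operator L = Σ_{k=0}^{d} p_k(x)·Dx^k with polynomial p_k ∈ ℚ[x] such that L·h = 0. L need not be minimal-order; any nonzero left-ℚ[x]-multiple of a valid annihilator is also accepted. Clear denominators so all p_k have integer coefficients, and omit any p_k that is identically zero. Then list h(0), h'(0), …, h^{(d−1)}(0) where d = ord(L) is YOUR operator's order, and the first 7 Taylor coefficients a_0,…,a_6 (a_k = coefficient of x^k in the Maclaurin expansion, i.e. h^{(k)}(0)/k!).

L = (459 + 2916·x + 1539·x^2 + 3888·x^3 + 3645·x^4 + 4374·x^5) + (-153 + 153·x + 378·x^2 - 405·x^3 + 2187·x^5 + 2187·x^6)·Dx + (51 + 324·x + 171·x^2 + 432·x^3 + 405·x^4 + 486·x^5)·Dx^2 + (-17 + 17·x + 42·x^2 - 45·x^3 + 243·x^5 + 243·x^6)·Dx^3  (order 3).
h: a_k = -4, -3, -15/2, -21, -483/8, -120, -23199/80, …
ICs: h(0) = -4, h′(0) = -3, h′′(0) = -15.

f: a_k = -3, -3, -12, -21, -57, -120, -291, …
g: a_k = -1, 0, 9/2, 0, -27/8, 0, 81/80, …
Weyl lclm of L_f,L_g ⇒ L₀ (ord ≤ 3).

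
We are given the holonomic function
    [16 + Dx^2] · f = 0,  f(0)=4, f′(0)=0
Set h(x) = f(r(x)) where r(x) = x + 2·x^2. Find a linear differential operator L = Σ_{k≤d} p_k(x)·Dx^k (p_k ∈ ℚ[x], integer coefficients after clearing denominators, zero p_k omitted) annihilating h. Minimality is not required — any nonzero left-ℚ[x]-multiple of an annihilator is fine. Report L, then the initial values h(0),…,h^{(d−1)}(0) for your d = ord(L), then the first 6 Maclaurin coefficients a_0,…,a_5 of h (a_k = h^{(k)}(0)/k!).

f: a_k = 4, 0, -32, 0, 128/3, 0, …
L₀ from L_f via x↦r, Dx↦r'^{-1}Dx.
L = (16 + 192·x + 768·x^2 + 1024·x^3) - 4·Dx + (1 + 4·x)·Dx^2  (order 2).
h: a_k = 4, 0, -32, -128, -256/3, 1024/3, …
ICs: h(0) = 4, h′(0) = 0.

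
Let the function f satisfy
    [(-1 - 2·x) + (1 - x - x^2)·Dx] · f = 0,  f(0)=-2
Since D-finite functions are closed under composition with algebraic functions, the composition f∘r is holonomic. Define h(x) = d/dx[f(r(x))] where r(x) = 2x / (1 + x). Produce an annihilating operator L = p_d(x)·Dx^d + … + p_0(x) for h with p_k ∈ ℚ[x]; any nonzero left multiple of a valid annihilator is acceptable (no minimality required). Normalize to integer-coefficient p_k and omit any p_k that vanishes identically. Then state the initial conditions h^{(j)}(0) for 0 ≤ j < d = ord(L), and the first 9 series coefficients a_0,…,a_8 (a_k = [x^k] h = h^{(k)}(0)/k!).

L = (6 + 30·x + 90·x^2 + 50·x^3) + (-1 - 6·x + 30·x^3 + 25·x^4)·Dx  (order 1).
h: a_k = -4, -24, -60, -240, -500, -1800, -3500, -12000, -22500, …
ICs: h(0) = -4.

f: a_k = -2, -2, -4, -6, -10, -16, -26, -42, -68, …
f∘r: x↦r, Dx↦Dx/r' in L_f ⇒ L₀.
Derive L from L₀ (diff closure).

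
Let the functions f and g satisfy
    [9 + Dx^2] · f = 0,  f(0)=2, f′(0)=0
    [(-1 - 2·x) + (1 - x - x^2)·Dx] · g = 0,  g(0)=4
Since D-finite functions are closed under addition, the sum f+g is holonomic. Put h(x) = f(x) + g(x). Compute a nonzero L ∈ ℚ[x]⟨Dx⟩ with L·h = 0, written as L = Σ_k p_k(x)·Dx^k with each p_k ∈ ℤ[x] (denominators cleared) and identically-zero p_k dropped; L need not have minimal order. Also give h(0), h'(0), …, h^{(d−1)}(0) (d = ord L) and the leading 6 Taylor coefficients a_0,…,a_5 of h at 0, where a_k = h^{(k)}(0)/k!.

L = (-243 - 432·x + 81·x^2 - 216·x^3 - 405·x^4 - 162·x^5) + (117 - 225·x - 36·x^2 + 297·x^3 - 54·x^4 - 243·x^5 - 81·x^6)·Dx + (-27 - 48·x + 9·x^2 - 24·x^3 - 45·x^4 - 18·x^5)·Dx^2 + (13 - 25·x - 4·x^2 + 33·x^3 - 6·x^4 - 27·x^5 - 9·x^6)·Dx^3  (order 3).
h: a_k = 6, 4, -1, 12, 107/4, 32, …
ICs: h(0) = 6, h′(0) = 4, h′′(0) = -2.

f: a_k = 2, 0, -9, 0, 27/4, 0, …
g: a_k = 4, 4, 8, 12, 20, 32, …
L₀ := lclm(L_f,L_g); ord L₀ ≤ 2+1.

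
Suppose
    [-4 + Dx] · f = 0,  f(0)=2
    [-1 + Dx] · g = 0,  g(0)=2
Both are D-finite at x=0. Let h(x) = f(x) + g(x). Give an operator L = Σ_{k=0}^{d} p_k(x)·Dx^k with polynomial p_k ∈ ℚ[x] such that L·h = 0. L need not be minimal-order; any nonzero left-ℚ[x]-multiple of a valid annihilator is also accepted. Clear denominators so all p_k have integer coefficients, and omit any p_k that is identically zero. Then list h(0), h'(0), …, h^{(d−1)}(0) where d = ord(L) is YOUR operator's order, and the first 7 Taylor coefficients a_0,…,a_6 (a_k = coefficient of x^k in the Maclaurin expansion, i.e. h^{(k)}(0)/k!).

f: a_k = 2, 8, 16, 64/3, 64/3, 256/15, 512/45, …
g: a_k = 2, 2, 1, 1/3, 1/12, 1/60, 1/360, …
h₀=f+g: left-lcm gives L₀, ord ≤ 2.
L = 4 - 5·Dx + Dx^2  (order 2).
h: a_k = 4, 10, 17, 65/3, 257/12, 205/12, 4097/360, …
ICs: h(0) = 4, h′(0) = 10.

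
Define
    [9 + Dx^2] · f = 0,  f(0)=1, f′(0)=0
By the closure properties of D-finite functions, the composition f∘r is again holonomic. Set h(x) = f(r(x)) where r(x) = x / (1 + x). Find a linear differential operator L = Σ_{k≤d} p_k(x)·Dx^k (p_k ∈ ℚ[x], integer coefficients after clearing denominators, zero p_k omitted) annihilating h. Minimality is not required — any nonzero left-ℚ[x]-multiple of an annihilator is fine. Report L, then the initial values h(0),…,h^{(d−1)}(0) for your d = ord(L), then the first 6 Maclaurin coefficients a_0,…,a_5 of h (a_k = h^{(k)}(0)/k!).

f: a_k = 1, 0, -9/2, 0, 27/8, 0, …
h₀=f(r): pull back L_f along r ⇒ L₀.
L = 9 + (2 + 6·x + 6·x^2 + 2·x^3)·Dx + (1 + 4·x + 6·x^2 + 4·x^3 + x^4)·Dx^2  (order 2).
h: a_k = 1, 0, -9/2, 9, -81/8, 9/2, …
ICs: h(0) = 1, h′(0) = 0.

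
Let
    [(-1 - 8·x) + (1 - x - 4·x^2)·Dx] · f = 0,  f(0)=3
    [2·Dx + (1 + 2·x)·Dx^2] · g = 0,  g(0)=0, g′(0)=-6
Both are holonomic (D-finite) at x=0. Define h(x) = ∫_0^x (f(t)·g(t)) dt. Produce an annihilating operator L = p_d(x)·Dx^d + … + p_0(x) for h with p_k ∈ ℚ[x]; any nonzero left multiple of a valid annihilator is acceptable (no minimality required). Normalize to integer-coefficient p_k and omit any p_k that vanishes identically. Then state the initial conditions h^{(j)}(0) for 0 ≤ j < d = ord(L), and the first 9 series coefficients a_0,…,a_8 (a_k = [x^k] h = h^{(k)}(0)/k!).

L = (10 + 32·x)·Dx + (22·x + 40·x^2)·Dx^2 + (-1 - x + 6·x^2 + 8·x^3)·Dx^3  (order 3).
h: a_k = 0, 0, -9, 0, -24, -12, -418/5, -3228/35, -4929/14, …
ICs: h(0) = 0, h′(0) = 0, h′′(0) = -18.

f: a_k = 3, 3, 15, 27, 87, 195, 543, 1323, 3495, …
g: a_k = 0, -6, 6, -8, 12, -96/5, 32, -384/7, 96, …
h₀=f·g: eliminate ⇒ L₀, order ≤ 1·2.
∫: right-multiply L₀ by Dx.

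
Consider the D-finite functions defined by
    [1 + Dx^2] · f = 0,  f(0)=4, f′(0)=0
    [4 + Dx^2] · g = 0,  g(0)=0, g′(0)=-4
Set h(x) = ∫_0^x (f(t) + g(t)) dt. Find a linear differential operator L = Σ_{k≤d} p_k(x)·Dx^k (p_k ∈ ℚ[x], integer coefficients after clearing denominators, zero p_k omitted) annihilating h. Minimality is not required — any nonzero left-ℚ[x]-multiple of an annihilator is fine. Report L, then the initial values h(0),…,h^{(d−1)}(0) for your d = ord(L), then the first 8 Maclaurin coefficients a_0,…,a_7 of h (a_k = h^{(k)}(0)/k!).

L = 4·Dx + 5·Dx^3 + Dx^5  (order 5).
h: a_k = 0, 4, -2, -2/3, 2/3, 1/30, -4/45, -1/1260, …
ICs: h(0) = 0, h′(0) = 4, h′′(0) = -4, h′′′(0) = -4, h′′′′(0) = 16.

f: a_k = 4, 0, -2, 0, 1/6, 0, -1/180, 0, …
g: a_k = 0, -4, 0, 8/3, 0, -8/15, 0, 16/315, …
L₀ := lclm(L_f,L_g); ord L₀ ≤ 2+2.
h=∫₀ˣh₀: take L = L₀·Dx.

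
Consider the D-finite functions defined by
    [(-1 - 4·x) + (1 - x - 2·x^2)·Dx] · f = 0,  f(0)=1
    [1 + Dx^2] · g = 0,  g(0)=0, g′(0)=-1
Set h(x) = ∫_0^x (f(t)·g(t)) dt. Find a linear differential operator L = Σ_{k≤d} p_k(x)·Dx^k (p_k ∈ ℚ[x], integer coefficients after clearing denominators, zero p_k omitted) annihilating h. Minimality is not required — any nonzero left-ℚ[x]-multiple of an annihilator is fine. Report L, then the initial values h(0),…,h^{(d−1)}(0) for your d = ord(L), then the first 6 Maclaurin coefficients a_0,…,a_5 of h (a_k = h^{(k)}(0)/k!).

L = (3 + x + 2·x^2)·Dx + (2 + 8·x)·Dx^2 + (-1 + x + 2·x^2)·Dx^3  (order 3).
h: a_k = 0, 0, -1/2, -1/3, -17/24, -29/30, …
ICs: h(0) = 0, h′(0) = 0, h′′(0) = -1.

f: a_k = 1, 1, 3, 5, 11, 21, …
g: a_k = 0, -1, 0, 1/6, 0, -1/120, …
f·g: L₀ = L_f ⊗_s L_g, ord ≤ 1·2.
h=∫₀ˣh₀: take L = L₀·Dx.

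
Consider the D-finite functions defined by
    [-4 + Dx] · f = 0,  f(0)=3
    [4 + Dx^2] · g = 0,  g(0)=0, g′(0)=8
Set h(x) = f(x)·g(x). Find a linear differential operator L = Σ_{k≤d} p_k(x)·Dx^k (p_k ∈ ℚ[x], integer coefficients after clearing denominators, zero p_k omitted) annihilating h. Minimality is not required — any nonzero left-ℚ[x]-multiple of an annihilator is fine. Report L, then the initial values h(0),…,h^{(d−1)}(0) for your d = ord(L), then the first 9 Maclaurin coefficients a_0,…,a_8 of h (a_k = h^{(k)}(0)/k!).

L = 20 - 8·Dx + Dx^2  (order 2).
h: a_k = 0, 24, 96, 176, 192, 656/5, 704/15, -928/105, -128/5, …
ICs: h(0) = 0, h′(0) = 24.

f: a_k = 3, 12, 24, 32, 32, 128/5, 256/15, 1024/105, 512/105, …
g: a_k = 0, 8, 0, -16/3, 0, 16/15, 0, -32/315, 0, …
h₀=f·g: eliminate ⇒ L₀, order ≤ 1·2.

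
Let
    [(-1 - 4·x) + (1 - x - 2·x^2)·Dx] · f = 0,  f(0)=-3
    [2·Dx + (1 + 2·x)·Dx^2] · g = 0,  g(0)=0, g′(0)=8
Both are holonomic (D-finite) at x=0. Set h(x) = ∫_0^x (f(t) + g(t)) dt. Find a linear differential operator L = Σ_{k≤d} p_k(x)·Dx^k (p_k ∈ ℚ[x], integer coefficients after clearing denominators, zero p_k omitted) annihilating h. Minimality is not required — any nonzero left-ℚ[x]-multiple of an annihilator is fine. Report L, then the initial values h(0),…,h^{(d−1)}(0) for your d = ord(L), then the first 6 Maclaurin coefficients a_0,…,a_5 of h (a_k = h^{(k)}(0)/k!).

f: a_k = -3, -3, -9, -15, -33, -63, …
g: a_k = 0, 8, -8, 32/3, -16, 128/5, …
Weyl lclm of L_f,L_g ⇒ L₀ (ord ≤ 3).
h=∫h₀ ⇒ L = L₀·Dx.
L = (54 + 228·x + 432·x^2 + 288·x^3 + 192·x^4)·Dx^2 + (11 + 124·x + 464·x^2 + 704·x^3 + 592·x^4 + 320·x^5)·Dx^3 + (-4 - 19·x - 17·x^2 + 42·x^3 + 116·x^4 + 136·x^5 + 64·x^6)·Dx^4  (order 4).
h: a_k = 0, -3, 5/2, -17/3, -13/12, -49/5, …
ICs: h(0) = 0, h′(0) = -3, h′′(0) = 5, h′′′(0) = -34.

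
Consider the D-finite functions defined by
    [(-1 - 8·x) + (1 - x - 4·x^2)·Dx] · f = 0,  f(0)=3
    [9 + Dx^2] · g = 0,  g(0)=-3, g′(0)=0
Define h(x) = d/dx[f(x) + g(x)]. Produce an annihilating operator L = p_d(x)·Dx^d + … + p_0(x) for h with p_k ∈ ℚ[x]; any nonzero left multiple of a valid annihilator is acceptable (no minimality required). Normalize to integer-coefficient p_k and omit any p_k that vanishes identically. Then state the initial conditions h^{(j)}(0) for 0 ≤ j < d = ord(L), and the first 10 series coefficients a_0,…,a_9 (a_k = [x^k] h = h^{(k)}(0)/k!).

f: a_k = 3, 3, 15, 27, 87, 195, 543, 1323, 3495, 8787, …
g: a_k = -3, 0, 27/2, 0, -81/8, 0, 243/80, 0, -2187/4480, 0, …
L₀ := lclm(L_f,L_g); ord L₀ ≤ 1+2.
Derive L from L₀ (diff closure).
L = (2358 + 13068·x + 57006·x^2 + 38520·x^3 + 83520·x^4 + 31104·x^5 + 41472·x^6) + (-189 - 1413·x + 1251·x^2 + 4203·x^3 + 5580·x^4 + 11952·x^5 + 12096·x^6 + 13824·x^7)·Dx + (262 + 1452·x + 6334·x^2 + 4280·x^3 + 9280·x^4 + 3456·x^5 + 4608·x^6)·Dx^2 + (-21 - 157·x + 139·x^2 + 467·x^3 + 620·x^4 + 1328·x^5 + 1344·x^6 + 1536·x^7)·Dx^3  (order 3).
h: a_k = 3, 57, 81, 615/2, 975, 131049/40, 9261, 15655413/560, 79083, 1019963787/4480, …
ICs: h(0) = 3, h′(0) = 57, h′′(0) = 162.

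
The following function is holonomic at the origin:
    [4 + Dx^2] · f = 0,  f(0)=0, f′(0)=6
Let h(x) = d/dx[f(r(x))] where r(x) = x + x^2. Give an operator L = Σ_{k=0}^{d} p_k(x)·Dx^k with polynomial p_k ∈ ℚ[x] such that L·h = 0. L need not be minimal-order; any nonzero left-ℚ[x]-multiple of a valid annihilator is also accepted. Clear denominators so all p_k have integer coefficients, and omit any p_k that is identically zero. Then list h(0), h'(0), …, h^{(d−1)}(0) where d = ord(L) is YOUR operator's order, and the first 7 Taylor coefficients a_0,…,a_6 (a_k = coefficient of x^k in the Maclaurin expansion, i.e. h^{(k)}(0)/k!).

L = (16 + 32·x + 96·x^2 + 128·x^3 + 64·x^4) + (-6 - 12·x)·Dx + (1 + 4·x + 4·x^2)·Dx^2  (order 2).
h: a_k = 6, 12, -12, -48, -56, 0, 832/15, …
ICs: h(0) = 6, h′(0) = 12.

f: a_k = 0, 6, 0, -4, 0, 4/5, 0, …
h₀=f(r): pull back L_f along r ⇒ L₀.
Derive L from L₀ (diff closure).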